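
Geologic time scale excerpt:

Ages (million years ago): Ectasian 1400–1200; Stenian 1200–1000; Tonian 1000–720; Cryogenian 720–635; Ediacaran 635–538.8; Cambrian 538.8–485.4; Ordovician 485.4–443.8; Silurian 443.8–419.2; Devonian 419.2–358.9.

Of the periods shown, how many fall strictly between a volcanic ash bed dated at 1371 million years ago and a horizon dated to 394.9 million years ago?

7

1371 Ma sits inside the Ectasian (1400–1200) and 394.9 Ma inside the Devonian (419.2–358.9); neither of those is wholly between the two dates.
The listed periods lying completely between them are Stenian, Tonian, Cryogenian, Ediacaran, Cambrian, Ordovician, Silurian — 7 in all.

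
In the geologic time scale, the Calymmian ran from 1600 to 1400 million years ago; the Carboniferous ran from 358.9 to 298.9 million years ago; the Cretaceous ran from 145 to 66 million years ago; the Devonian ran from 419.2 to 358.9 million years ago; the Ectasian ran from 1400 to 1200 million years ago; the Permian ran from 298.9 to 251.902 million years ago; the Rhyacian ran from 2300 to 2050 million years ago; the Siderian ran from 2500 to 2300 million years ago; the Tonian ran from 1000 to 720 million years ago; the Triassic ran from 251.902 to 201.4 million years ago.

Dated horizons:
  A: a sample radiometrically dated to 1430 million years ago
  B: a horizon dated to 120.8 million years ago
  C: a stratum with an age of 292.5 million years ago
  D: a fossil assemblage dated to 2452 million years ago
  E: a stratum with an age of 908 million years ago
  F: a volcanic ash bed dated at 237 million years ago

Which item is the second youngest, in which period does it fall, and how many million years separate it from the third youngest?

Smaller Ma means younger, so youngest first: B 120.8 < F 237 < C 292.5 < E 908 < A 1430 < D 2452.
Counting 2 along gives F (237 Ma); the excerpt puts that inside the Triassic, 251.902–201.4 Ma.
Next in line is C (292.5 Ma), and 292.5 − 237 = 55.5 Myr.

F, in the Triassic; 55.5 million years to C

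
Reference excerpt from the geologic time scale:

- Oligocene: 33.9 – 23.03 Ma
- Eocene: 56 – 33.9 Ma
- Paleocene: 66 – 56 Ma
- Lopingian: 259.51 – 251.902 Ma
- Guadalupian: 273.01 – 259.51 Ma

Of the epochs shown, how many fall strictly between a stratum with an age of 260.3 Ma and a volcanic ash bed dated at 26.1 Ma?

The older date is 260.3 Ma and the younger is 26.1 Ma.
Epochs with start < 260.3 and end > 26.1 Ma: Lopingian (259.51–251.902), Paleocene (66–56), Eocene (56–33.9).
That is 3 complete epochs.

3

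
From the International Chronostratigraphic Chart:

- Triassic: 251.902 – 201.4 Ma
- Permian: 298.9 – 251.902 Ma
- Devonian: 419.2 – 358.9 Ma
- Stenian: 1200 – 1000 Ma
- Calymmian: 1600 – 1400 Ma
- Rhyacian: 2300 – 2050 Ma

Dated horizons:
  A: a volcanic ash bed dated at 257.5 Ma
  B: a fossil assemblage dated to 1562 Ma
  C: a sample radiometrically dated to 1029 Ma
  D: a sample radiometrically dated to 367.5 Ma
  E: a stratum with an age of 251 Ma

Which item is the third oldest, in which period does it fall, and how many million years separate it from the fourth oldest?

Larger Ma means older, so oldest first: B 1562 > C 1029 > D 367.5 > A 257.5 > E 251.
Counting 3 along gives D (367.5 Ma); the excerpt puts that inside the Devonian, 419.2–358.9 Ma.
Next in line is A (257.5 Ma), and 367.5 − 257.5 = 110 Myr.

D, in the Devonian; 110 million years to A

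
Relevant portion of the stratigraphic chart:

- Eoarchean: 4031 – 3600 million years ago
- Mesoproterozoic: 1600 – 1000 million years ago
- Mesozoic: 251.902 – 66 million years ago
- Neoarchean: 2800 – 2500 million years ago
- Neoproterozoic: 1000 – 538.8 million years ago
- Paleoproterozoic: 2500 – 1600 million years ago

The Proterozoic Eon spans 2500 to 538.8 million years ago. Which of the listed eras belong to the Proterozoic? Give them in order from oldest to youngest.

Paleoproterozoic, Mesoproterozoic, Neoproterozoic

Eras with both bounds inside 2500–538.8 Ma: Paleoproterozoic (2500–1600), Mesoproterozoic (1600–1000), Neoproterozoic (1000–538.8).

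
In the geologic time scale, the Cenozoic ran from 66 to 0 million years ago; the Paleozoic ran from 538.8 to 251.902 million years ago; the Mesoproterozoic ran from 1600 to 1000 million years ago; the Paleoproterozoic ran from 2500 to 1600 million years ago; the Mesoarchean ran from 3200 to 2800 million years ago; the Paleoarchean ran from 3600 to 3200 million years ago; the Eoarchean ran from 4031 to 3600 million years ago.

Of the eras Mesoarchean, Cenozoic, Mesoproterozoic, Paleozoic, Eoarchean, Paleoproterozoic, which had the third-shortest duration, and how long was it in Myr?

Start − end for each: Mesoarchean 3200 − 2800 = 400; Cenozoic 66 − 0 = 66; Mesoproterozoic 1600 − 1000 = 600; Paleozoic 538.8 − 251.902 = 286.898; Eoarchean 4031 − 3600 = 431; Paleoproterozoic 2500 − 1600 = 900.
Ranking these from shortest: Cenozoic < Paleozoic < Mesoarchean < Eoarchean < Mesoproterozoic < Paleoproterozoic.
Position 3 in that ranking is Mesoarchean, which lasted 400 Myr.

Mesoarchean, 400 million years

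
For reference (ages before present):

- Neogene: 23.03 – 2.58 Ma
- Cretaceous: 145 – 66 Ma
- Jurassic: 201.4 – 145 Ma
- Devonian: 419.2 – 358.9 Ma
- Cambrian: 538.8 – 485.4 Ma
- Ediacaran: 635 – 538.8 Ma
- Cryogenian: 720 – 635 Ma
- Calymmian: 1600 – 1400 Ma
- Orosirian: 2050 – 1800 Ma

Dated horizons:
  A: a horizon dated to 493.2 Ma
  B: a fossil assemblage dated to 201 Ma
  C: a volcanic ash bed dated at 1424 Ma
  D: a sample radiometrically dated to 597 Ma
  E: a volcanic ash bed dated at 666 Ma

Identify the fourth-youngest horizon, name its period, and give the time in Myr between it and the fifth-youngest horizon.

Smaller Ma means younger, so youngest first: B 201 < A 493.2 < D 597 < E 666 < C 1424.
Counting 4 along gives E (666 Ma); the excerpt puts that inside the Cryogenian, 720–635 Ma.
Next in line is C (1424 Ma), and 1424 − 666 = 758 Myr.

E, in the Cryogenian; 758 million years to C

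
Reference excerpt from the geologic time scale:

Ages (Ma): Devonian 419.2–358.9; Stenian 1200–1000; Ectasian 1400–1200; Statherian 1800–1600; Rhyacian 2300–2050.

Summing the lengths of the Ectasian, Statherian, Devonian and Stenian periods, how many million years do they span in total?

660.3 million years

Each duration: Ectasian = 200; Statherian = 200; Devonian = 60.3; Stenian = 200.
Sum: 200 + 200 + 60.3 + 200 = 660.3 Myr.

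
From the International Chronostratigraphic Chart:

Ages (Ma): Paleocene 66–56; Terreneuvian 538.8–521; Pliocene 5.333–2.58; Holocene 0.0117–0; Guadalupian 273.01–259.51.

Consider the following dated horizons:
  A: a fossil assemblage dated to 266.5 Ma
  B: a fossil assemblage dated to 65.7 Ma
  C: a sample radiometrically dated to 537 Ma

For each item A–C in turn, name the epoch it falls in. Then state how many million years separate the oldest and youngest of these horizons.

A — Guadalupian; B — Paleocene; C — Terreneuvian; span 471.3 million years

A: 266.5 Ma lies in 273.01–259.51 Ma, so Guadalupian.
B: 65.7 Ma lies in 66–56 Ma, so Paleocene.
C: 537 Ma lies in 538.8–521 Ma, so Terreneuvian.
Oldest = 537 Ma, youngest = 65.7 Ma → span 471.3 Myr.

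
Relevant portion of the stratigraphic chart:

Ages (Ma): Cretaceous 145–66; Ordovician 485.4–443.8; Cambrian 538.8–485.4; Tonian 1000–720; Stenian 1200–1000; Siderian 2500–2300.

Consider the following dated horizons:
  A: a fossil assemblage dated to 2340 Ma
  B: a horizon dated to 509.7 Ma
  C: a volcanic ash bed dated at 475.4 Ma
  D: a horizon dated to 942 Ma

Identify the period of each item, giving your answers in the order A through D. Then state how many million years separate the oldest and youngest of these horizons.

A: 2340 Ma lies in 2500–2300 Ma, so Siderian.
B: 509.7 Ma lies in 538.8–485.4 Ma, so Cambrian.
C: 475.4 Ma lies in 485.4–443.8 Ma, so Ordovician.
D: 942 Ma lies in 1000–720 Ma, so Tonian.
Oldest = 2340 Ma, youngest = 475.4 Ma → span 1864.6 Myr.

A — Siderian; B — Cambrian; C — Ordovician; D — Tonian; span 1864.6 million years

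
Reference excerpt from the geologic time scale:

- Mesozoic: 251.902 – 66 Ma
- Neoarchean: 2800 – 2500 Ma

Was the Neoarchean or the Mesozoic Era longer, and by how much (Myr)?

Neoarchean: 2800 − 2500 = 300 Myr.
Mesozoic: 251.902 − 66 = 185.902 Myr.
Difference: 300 − 185.902 = 114.098 Myr, so the Neoarchean was longer.

Neoarchean, by 114.098 million years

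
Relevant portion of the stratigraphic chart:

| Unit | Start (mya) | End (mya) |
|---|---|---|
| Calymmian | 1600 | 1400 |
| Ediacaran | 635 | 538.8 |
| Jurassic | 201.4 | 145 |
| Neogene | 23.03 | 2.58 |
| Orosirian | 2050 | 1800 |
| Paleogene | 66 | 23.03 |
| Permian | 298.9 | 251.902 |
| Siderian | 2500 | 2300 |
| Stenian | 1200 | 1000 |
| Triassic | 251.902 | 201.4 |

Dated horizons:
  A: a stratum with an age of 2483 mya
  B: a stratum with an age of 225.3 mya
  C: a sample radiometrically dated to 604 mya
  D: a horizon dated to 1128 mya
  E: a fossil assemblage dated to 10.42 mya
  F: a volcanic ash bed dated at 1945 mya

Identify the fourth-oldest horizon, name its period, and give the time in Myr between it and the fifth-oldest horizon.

C, in the Ediacaran; 378.7 million years to B

Larger Ma means older, so oldest first: A 2483 > F 1945 > D 1128 > C 604 > B 225.3 > E 10.42.
Counting 4 along gives C (604 Ma); the excerpt puts that inside the Ediacaran, 635–538.8 Ma.
Next in line is B (225.3 Ma), and 604 − 225.3 = 378.7 Myr.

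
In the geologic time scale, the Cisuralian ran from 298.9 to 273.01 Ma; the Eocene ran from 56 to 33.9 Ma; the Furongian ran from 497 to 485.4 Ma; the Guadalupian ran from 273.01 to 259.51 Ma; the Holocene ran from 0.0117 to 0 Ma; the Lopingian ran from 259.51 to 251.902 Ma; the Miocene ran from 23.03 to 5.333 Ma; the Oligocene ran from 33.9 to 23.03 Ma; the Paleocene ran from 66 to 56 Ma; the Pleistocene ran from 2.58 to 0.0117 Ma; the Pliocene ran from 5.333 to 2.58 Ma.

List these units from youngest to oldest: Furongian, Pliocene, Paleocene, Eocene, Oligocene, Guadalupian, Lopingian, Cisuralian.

Sorting by start age (ascending Ma, since larger Ma = older): Pliocene start 5.333, Oligocene start 33.9, Eocene start 56, Paleocene start 66, Lopingian start 259.51, Guadalupian start 273.01, Cisuralian start 298.9, Furongian start 497.

Pliocene → Oligocene → Eocene → Paleocene → Lopingian → Guadalupian → Cisuralian → Furongian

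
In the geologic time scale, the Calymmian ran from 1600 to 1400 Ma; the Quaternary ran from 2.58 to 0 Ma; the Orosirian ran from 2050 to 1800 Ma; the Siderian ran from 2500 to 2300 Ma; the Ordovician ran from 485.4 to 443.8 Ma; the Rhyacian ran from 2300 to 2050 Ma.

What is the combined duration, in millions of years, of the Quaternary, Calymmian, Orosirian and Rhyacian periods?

702.58 million years

Duration is start − end for each: (2.58 − 0) + (1600 − 1400) + (2050 − 1800) + (2300 − 2050).
That is 2.58 + 200 + 250 + 250, which totals 702.58 million years.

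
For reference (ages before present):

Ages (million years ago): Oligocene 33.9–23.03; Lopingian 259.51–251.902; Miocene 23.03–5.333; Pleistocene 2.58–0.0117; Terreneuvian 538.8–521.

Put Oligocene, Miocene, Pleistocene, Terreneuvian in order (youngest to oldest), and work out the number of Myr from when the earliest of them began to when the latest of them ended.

From the excerpt: Oligocene 33.9–23.03; Miocene 23.03–5.333; Pleistocene 2.58–0.0117; Terreneuvian 538.8–521 (Ma).
Larger Ma is earlier, so the oldest is Terreneuvian and the youngest is Pleistocene; youngest to oldest: Pleistocene, Miocene, Oligocene, Terreneuvian.
Oldest start 538.8 minus youngest end 0.0117 gives 538.7883 Myr overall.

Pleistocene, Miocene, Oligocene, Terreneuvian; total span 538.7883 Myr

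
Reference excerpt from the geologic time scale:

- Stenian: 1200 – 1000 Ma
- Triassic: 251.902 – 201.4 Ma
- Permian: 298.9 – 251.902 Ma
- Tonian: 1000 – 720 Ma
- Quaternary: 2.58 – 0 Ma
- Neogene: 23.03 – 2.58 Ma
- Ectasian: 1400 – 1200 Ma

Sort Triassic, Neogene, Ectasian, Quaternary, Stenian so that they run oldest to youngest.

Ectasian, then Stenian, then Triassic, then Neogene, then Quaternary

Sorting by start age (descending Ma, since larger Ma = older): Ectasian start 1400, Stenian start 1200, Triassic start 251.902, Neogene start 23.03, Quaternary start 2.58.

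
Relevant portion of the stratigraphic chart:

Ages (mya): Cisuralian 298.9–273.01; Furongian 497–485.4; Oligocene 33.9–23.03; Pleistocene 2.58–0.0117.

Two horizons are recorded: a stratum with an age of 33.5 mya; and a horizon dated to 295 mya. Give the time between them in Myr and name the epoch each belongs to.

Elapsed time: 295 − 33.5 = 261.5 Myr.
33.5 Ma lies within 33.9–23.03 Ma: Oligocene.
295 Ma lies within 298.9–273.01 Ma: Cisuralian.

261.5 million years apart; the first in the Oligocene, the second in the Cisuralian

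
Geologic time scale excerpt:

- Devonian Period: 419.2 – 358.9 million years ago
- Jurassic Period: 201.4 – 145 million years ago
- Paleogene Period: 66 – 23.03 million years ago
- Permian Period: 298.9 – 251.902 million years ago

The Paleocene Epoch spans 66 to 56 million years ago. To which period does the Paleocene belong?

The Paleocene (66–56 Ma) lies entirely within 66–23.03 Ma, the Paleogene Period.

Paleogene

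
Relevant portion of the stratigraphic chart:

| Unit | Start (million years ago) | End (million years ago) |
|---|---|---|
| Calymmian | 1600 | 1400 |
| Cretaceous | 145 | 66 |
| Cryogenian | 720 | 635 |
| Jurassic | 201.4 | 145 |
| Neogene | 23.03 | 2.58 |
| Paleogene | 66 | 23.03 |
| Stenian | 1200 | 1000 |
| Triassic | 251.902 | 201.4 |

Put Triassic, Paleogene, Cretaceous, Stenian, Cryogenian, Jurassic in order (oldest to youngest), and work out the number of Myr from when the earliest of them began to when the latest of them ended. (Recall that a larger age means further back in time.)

Stenian, Cryogenian, Triassic, Jurassic, Cretaceous, Paleogene; total span 1176.97 Myr

Start ages (Ma): Stenian 1200, Cryogenian 720, Triassic 251.902, Jurassic 201.4, Cretaceous 145, Paleogene 66.
Ordered oldest to youngest: Stenian, Cryogenian, Triassic, Jurassic, Cretaceous, Paleogene.
Span = 1200 − 23.03 = 1176.97 Myr.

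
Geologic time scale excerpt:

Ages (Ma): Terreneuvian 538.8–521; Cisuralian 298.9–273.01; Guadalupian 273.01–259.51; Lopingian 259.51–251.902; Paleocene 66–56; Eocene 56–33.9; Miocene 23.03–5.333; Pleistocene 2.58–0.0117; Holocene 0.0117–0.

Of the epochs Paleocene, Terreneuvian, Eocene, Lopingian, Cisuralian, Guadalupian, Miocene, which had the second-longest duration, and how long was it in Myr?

Start − end for each: Paleocene 66 − 56 = 10; Terreneuvian 538.8 − 521 = 17.8; Eocene 56 − 33.9 = 22.1; Lopingian 259.51 − 251.902 = 7.608; Cisuralian 298.9 − 273.01 = 25.89; Guadalupian 273.01 − 259.51 = 13.5; Miocene 23.03 − 5.333 = 17.697.
Ranking these from longest: Cisuralian > Eocene > Terreneuvian > Miocene > Guadalupian > Paleocene > Lopingian.
Position 2 in that ranking is Eocene, which lasted 22.1 Myr.

Eocene, 22.1 million years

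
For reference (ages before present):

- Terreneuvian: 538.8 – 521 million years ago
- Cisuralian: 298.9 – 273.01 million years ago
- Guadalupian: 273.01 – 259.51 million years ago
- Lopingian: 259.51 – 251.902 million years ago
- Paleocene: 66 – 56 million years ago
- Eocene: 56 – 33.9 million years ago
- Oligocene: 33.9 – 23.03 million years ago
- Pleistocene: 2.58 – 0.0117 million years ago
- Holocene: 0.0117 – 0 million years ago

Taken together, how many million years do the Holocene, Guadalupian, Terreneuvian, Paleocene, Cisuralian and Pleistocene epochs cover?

69.77 million years

Duration is start − end for each: (0.0117 − 0) + (273.01 − 259.51) + (538.8 − 521) + (66 − 56) + (298.9 − 273.01) + (2.58 − 0.0117).
That is 0.0117 + 13.5 + 17.8 + 10 + 25.89 + 2.5683, which totals 69.77 million years.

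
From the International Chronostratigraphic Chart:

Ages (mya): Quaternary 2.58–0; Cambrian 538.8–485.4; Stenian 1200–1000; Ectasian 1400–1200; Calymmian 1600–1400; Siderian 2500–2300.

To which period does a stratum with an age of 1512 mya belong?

Calymmian

1512 Ma lies between 1600 and 1400 Ma, so it falls in the Calymmian.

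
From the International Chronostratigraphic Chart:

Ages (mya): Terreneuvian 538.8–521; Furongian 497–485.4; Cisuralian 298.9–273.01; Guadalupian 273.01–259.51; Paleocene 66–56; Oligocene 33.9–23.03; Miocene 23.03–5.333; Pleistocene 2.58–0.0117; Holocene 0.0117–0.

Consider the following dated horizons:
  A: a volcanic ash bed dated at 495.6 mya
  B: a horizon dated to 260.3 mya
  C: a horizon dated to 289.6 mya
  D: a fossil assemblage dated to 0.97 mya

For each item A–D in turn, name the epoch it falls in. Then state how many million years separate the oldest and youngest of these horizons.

A — Furongian; B — Guadalupian; C — Cisuralian; D — Pleistocene; span 494.63 million years

Match each age against the start–end ranges in the excerpt: A = 495.6 Ma → Furongian (497–485.4); B = 260.3 Ma → Guadalupian (273.01–259.51); C = 289.6 Ma → Cisuralian (298.9–273.01); D = 0.97 Ma → Pleistocene (2.58–0.0117).
The largest age is 495.6 Ma and the smallest is 0.97 Ma; their difference is 494.63 Myr.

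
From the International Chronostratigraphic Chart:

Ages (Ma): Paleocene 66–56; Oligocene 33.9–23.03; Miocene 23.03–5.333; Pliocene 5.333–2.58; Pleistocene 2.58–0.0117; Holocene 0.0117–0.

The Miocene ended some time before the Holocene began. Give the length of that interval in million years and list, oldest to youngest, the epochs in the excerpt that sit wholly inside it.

5.3213 million years; Pliocene, Pleistocene

End of Miocene = 5.333 Ma; start of Holocene = 0.0117 Ma.
Gap = 5.333 − 0.0117 = 5.3213 Myr.
Epochs wholly inside 5.333–0.0117 Ma: Pliocene (5.333–2.58), Pleistocene (2.58–0.0117).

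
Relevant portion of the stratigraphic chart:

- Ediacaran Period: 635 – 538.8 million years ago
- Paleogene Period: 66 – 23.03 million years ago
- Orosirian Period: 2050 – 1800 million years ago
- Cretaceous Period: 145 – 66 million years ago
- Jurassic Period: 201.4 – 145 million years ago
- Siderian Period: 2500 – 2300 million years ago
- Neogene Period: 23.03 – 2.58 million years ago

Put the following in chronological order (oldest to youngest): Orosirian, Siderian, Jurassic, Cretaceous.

Read off each span (Ma): Orosirian 2050–1800; Siderian 2500–2300; Jurassic 201.4–145; Cretaceous 145–66.
Larger Ma is older, so oldest→youngest is Siderian, Orosirian, Jurassic, Cretaceous.

Siderian, Orosirian, Jurassic, Cretaceous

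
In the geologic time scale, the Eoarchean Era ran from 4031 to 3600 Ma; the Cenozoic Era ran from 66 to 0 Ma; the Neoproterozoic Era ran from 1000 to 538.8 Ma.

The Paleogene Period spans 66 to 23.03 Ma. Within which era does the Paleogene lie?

Cenozoic

The Paleogene (66–23.03 Ma) lies entirely within 66–0 Ma, the Cenozoic Era.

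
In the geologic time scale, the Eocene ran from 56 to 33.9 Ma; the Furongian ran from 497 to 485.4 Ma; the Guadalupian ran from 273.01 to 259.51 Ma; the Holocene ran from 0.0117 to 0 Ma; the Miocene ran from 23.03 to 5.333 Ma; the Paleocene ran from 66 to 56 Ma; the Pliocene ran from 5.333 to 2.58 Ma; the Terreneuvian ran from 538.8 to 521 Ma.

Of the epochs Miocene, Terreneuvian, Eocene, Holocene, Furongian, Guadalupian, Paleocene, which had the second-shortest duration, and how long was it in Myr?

Paleocene, 10 million years

Durations: Miocene 17.697; Terreneuvian 17.8; Eocene 22.1; Holocene 0.0117; Furongian 11.6; Guadalupian 13.5; Paleocene 10 Myr.
Sorted shortest-first: Holocene (0.0117), Paleocene (10), Furongian (11.6), Guadalupian (13.5), Miocene (17.697), Terreneuvian (17.8), Eocene (22.1).
The second shortest is Paleocene at 10 Myr.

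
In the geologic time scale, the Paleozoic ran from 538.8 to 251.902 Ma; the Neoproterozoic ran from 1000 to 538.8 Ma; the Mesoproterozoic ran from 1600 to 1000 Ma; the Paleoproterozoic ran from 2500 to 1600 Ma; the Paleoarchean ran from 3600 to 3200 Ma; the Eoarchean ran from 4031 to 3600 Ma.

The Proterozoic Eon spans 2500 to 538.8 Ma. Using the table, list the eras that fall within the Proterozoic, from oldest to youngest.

Eras with both bounds inside 2500–538.8 Ma: Paleoproterozoic (2500–1600), Mesoproterozoic (1600–1000), Neoproterozoic (1000–538.8).

Paleoproterozoic, Mesoproterozoic, Neoproterozoic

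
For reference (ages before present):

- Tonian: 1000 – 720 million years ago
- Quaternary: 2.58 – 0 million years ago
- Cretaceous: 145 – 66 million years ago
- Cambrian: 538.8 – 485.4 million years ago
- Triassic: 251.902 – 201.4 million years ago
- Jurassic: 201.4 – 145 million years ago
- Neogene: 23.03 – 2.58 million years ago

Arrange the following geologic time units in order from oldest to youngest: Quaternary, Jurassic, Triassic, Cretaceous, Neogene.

Triassic, then Jurassic, then Cretaceous, then Neogene, then Quaternary

Sorting by start age (descending Ma, since larger Ma = older): Triassic began 251.902, Jurassic began 201.4, Cretaceous began 145, Neogene began 23.03, Quaternary began 2.58.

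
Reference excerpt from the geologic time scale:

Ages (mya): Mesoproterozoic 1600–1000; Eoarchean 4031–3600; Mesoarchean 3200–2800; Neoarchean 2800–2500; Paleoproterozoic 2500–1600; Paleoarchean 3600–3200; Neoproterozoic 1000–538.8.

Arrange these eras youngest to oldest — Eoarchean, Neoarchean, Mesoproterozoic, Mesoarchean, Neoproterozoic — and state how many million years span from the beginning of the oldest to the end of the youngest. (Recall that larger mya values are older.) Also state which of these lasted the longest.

Neoproterozoic, Mesoproterozoic, Neoarchean, Mesoarchean, Eoarchean; total span 3492.2 Myr; longest is Mesoproterozoic

Start ages (Ma): Eoarchean 4031, Mesoarchean 3200, Neoarchean 2800, Mesoproterozoic 1600, Neoproterozoic 1000.
Ordered youngest to oldest: Neoproterozoic, Mesoproterozoic, Neoarchean, Mesoarchean, Eoarchean.
Span = 4031 − 538.8 = 3492.2 Myr.
Durations: Eoarchean 431, Neoproterozoic 461.2, Mesoproterozoic 600, Neoarchean 300, Mesoarchean 400 → longest is Mesoproterozoic (600 Myr).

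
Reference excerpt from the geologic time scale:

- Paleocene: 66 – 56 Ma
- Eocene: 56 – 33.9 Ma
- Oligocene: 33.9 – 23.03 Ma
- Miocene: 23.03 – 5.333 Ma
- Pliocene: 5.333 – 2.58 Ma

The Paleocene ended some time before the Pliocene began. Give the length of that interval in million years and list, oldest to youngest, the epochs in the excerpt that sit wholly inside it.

The Paleocene closes at 56 Ma and the Pliocene opens at 5.333 Ma, so the interval is 56 − 5.333 = 50.667 Myr.
An epoch fits inside if it starts at or after 56 Ma and ends at or before 5.333 Ma; oldest first that gives Eocene, Oligocene, Miocene.

50.667 million years; Eocene, Oligocene, Miocene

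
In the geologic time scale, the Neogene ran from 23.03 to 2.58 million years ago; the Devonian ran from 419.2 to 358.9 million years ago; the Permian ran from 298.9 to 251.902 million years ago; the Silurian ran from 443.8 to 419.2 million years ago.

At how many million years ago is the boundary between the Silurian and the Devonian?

419.2 million years ago

The Silurian ends and the Devonian begins at 419.2 million years ago.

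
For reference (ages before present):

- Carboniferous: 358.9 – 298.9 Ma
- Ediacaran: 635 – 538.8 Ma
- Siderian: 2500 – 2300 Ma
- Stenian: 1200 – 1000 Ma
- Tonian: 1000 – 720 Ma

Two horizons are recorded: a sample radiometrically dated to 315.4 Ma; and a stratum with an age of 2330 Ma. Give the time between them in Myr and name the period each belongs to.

Elapsed time: 2330 − 315.4 = 2014.6 Myr.
315.4 Ma lies within 358.9–298.9 Ma: Carboniferous.
2330 Ma lies within 2500–2300 Ma: Siderian.

2014.6 million years apart; the first in the Carboniferous, the second in the Siderian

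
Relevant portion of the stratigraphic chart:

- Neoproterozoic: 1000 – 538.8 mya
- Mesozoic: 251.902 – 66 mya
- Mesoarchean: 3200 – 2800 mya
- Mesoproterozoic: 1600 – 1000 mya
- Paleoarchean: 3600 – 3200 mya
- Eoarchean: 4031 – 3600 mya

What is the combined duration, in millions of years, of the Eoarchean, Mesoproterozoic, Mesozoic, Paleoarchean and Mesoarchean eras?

Duration is start − end for each: (4031 − 3600) + (1600 − 1000) + (251.902 − 66) + (3600 − 3200) + (3200 − 2800).
That is 431 + 600 + 185.902 + 400 + 400, which totals 2016.902 million years.

2016.902 million years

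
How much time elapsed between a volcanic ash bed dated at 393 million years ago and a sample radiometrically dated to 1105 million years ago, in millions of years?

1105 − 393 = 712 million years.

712 million years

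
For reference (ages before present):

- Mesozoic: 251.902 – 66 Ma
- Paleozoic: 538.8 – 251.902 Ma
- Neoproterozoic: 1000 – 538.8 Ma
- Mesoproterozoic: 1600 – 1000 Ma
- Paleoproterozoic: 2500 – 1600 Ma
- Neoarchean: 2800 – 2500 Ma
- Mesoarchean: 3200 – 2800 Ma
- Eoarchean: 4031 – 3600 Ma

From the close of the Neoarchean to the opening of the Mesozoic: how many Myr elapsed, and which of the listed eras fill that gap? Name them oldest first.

End of Neoarchean = 2500 Ma; start of Mesozoic = 251.902 Ma.
Gap = 2500 − 251.902 = 2248.098 Myr.
Eras wholly inside 2500–251.902 Ma: Paleoproterozoic (2500–1600), Mesoproterozoic (1600–1000), Neoproterozoic (1000–538.8), Paleozoic (538.8–251.902).

2248.098 million years; Paleoproterozoic, Mesoproterozoic, Neoproterozoic, Paleozoic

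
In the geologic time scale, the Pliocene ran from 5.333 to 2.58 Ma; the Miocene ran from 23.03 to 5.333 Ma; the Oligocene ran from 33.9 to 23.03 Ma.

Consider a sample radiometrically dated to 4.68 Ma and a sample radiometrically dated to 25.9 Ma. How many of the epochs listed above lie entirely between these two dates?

The older date is 25.9 Ma and the younger is 4.68 Ma.
Epochs with start < 25.9 and end > 4.68 Ma: Miocene (23.03–5.333).
That is 1 complete epoch.

1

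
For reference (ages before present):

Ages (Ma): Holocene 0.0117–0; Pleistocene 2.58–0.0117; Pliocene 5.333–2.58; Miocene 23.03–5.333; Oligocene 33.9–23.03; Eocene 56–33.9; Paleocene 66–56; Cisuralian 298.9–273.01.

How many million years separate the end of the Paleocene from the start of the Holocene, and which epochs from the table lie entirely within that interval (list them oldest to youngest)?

End of Paleocene = 56 Ma; start of Holocene = 0.0117 Ma.
Gap = 56 − 0.0117 = 55.9883 Myr.
Epochs wholly inside 56–0.0117 Ma: Eocene (56–33.9), Oligocene (33.9–23.03), Miocene (23.03–5.333), Pliocene (5.333–2.58), Pleistocene (2.58–0.0117).

55.9883 million years; Eocene, Oligocene, Miocene, Pliocene, Pleistocene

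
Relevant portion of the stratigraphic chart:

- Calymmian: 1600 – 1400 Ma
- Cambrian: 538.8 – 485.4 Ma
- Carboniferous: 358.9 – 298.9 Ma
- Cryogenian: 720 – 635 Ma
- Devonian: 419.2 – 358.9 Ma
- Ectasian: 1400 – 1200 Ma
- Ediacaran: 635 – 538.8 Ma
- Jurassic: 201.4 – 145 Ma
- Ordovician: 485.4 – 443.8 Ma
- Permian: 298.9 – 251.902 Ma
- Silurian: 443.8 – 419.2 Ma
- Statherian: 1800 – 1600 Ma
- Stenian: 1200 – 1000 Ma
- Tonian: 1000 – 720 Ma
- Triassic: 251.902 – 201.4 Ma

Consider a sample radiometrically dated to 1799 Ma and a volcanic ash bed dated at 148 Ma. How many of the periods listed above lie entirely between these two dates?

The older date is 1799 Ma and the younger is 148 Ma.
Periods with start < 1799 and end > 148 Ma: Calymmian (1600–1400), Ectasian (1400–1200), Stenian (1200–1000), Tonian (1000–720), Cryogenian (720–635), Ediacaran (635–538.8), Cambrian (538.8–485.4), Ordovician (485.4–443.8), Silurian (443.8–419.2), Devonian (419.2–358.9), Carboniferous (358.9–298.9), Permian (298.9–251.902), Triassic (251.902–201.4).
That is 13 complete periods.

13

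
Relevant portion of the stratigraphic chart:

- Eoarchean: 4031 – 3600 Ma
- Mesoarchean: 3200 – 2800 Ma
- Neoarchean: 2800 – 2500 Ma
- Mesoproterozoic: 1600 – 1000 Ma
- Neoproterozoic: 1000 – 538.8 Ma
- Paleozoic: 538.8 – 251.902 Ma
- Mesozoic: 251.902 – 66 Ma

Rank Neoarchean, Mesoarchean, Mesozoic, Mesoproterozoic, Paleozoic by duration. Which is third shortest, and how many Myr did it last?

Neoarchean, 300 million years

Start − end for each: Neoarchean 2800 − 2500 = 300; Mesoarchean 3200 − 2800 = 400; Mesozoic 251.902 − 66 = 185.902; Mesoproterozoic 1600 − 1000 = 600; Paleozoic 538.8 − 251.902 = 286.898.
Ranking these from shortest: Mesozoic < Paleozoic < Neoarchean < Mesoarchean < Mesoproterozoic.
Position 3 in that ranking is Neoarchean, which lasted 300 Myr.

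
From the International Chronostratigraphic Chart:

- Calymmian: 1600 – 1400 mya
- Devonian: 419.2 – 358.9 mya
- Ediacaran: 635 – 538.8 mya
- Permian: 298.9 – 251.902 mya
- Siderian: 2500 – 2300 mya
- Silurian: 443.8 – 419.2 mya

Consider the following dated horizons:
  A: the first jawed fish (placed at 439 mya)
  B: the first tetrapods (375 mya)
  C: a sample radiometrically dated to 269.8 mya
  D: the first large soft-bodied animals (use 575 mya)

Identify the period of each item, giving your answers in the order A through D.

A — Silurian; B — Devonian; C — Permian; D — Ediacaran

Match each age against the start–end ranges in the excerpt: A = 439 Ma → Silurian (443.8–419.2); B = 375 Ma → Devonian (419.2–358.9); C = 269.8 Ma → Permian (298.9–251.902); D = 575 Ma → Ediacaran (635–538.8).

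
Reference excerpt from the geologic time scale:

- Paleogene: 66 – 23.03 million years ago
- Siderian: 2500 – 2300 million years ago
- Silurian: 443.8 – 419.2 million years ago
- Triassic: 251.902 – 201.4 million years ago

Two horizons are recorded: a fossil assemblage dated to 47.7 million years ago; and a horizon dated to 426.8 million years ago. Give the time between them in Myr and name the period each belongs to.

379.1 million years apart; the first in the Paleogene, the second in the Silurian

Elapsed time: 426.8 − 47.7 = 379.1 Myr.
47.7 Ma lies within 66–23.03 Ma: Paleogene.
426.8 Ma lies within 443.8–419.2 Ma: Silurian.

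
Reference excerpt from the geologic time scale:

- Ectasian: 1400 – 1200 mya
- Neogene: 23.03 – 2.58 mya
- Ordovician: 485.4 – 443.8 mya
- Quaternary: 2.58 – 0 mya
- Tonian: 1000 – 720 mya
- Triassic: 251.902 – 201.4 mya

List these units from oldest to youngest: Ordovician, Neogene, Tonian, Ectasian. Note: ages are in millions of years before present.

Ectasian, Tonian, Ordovician, Neogene

The oldest of these is Ectasian (starts 1400 Ma) and the youngest is Neogene (ends 2.58 Ma).
In between, by decreasing start age: Tonian (1000), Ordovician (485.4).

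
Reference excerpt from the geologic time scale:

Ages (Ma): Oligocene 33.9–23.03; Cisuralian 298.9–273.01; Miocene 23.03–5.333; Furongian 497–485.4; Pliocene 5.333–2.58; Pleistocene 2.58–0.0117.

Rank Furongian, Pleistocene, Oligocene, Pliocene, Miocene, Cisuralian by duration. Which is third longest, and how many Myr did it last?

Furongian, 11.6 million years

Start − end for each: Furongian 497 − 485.4 = 11.6; Pleistocene 2.58 − 0.0117 = 2.5683; Oligocene 33.9 − 23.03 = 10.87; Pliocene 5.333 − 2.58 = 2.753; Miocene 23.03 − 5.333 = 17.697; Cisuralian 298.9 − 273.01 = 25.89.
Ranking these from longest: Cisuralian > Miocene > Furongian > Oligocene > Pliocene > Pleistocene.
Position 3 in that ranking is Furongian, which lasted 11.6 Myr.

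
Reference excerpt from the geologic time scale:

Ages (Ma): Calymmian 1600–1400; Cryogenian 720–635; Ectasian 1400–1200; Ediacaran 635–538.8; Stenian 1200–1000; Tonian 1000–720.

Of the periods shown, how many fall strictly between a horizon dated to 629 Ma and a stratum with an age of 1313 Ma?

1313 Ma sits inside the Ectasian (1400–1200) and 629 Ma inside the Ediacaran (635–538.8); neither of those is wholly between the two dates.
The listed periods lying completely between them are Stenian, Tonian, Cryogenian — 3 in all.

3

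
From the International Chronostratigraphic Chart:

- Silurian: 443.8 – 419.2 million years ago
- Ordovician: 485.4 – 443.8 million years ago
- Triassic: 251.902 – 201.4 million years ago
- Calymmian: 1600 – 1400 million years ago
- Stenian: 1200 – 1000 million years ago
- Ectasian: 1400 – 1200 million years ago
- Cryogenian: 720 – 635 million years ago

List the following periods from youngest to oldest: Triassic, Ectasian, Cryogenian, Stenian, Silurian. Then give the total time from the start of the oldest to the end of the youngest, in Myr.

Triassic → Silurian → Cryogenian → Stenian → Ectasian; total span 1198.6 Myr

Start ages (Ma): Ectasian 1400, Stenian 1200, Cryogenian 720, Silurian 443.8, Triassic 251.902.
Ordered youngest to oldest: Triassic, Silurian, Cryogenian, Stenian, Ectasian.
Span = 1400 − 201.4 = 1198.6 Myr.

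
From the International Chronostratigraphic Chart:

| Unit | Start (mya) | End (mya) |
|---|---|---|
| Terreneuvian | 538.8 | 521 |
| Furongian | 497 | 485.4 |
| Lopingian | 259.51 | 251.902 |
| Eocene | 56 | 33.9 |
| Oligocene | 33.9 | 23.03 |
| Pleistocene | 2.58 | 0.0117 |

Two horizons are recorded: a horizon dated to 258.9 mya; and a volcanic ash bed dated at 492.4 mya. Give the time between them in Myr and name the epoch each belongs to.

233.5 million years apart; the first in the Lopingian, the second in the Furongian

Elapsed time: 492.4 − 258.9 = 233.5 Myr.
258.9 Ma lies within 259.51–251.902 Ma: Lopingian.
492.4 Ma lies within 497–485.4 Ma: Furongian.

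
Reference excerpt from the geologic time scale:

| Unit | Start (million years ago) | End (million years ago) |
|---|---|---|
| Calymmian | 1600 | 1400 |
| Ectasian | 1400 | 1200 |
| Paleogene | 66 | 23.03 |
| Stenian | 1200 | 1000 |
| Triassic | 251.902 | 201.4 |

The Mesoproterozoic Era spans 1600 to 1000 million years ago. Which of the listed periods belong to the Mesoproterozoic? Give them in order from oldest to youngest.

Calymmian, Ectasian, Stenian

Periods with both bounds inside 1600–1000 Ma: Calymmian (1600–1400), Ectasian (1400–1200), Stenian (1200–1000).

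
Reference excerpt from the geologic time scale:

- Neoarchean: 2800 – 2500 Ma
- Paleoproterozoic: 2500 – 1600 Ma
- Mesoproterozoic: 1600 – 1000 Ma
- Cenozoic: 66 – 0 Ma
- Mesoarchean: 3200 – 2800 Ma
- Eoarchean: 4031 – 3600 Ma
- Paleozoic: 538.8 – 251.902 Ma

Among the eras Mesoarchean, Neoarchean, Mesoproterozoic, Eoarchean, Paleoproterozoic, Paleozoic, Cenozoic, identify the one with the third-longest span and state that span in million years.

Eoarchean, 431 million years

Start − end for each: Mesoarchean 3200 − 2800 = 400; Neoarchean 2800 − 2500 = 300; Mesoproterozoic 1600 − 1000 = 600; Eoarchean 4031 − 3600 = 431; Paleoproterozoic 2500 − 1600 = 900; Paleozoic 538.8 − 251.902 = 286.898; Cenozoic 66 − 0 = 66.
Ranking these from longest: Paleoproterozoic > Mesoproterozoic > Eoarchean > Mesoarchean > Neoarchean > Paleozoic > Cenozoic.
Position 3 in that ranking is Eoarchean, which lasted 431 Myr.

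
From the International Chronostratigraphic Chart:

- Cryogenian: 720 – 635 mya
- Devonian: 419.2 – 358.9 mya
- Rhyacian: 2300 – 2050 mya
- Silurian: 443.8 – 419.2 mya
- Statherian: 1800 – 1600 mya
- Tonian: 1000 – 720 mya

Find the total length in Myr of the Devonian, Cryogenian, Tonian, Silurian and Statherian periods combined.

Duration is start − end for each: (419.2 − 358.9) + (720 − 635) + (1000 − 720) + (443.8 − 419.2) + (1800 − 1600).
That is 60.3 + 85 + 280 + 24.6 + 200, which totals 649.9 million years.

649.9 million years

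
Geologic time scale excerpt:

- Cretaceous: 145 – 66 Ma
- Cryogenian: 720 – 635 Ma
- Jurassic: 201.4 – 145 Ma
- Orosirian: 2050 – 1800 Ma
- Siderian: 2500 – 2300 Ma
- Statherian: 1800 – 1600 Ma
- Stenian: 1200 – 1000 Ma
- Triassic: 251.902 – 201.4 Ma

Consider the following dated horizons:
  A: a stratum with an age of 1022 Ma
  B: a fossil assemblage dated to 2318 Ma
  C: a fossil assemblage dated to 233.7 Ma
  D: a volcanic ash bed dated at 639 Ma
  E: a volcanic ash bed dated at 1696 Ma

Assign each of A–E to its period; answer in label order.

Match each age against the start–end ranges in the excerpt: A = 1022 Ma → Stenian (1200–1000); B = 2318 Ma → Siderian (2500–2300); C = 233.7 Ma → Triassic (251.902–201.4); D = 639 Ma → Cryogenian (720–635); E = 1696 Ma → Statherian (1800–1600).

A — Stenian; B — Siderian; C — Triassic; D — Cryogenian; E — Statherian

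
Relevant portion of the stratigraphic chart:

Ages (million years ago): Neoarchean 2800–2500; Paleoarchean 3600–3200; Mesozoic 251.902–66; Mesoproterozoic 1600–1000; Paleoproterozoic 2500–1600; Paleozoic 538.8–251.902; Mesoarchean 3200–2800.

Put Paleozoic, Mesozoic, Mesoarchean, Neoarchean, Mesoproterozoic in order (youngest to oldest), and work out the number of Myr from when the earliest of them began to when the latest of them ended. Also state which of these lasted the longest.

From the excerpt: Paleozoic 538.8–251.902; Mesozoic 251.902–66; Mesoarchean 3200–2800; Neoarchean 2800–2500; Mesoproterozoic 1600–1000 (Ma).
Larger Ma is earlier, so the oldest is Mesoarchean and the youngest is Mesozoic; youngest to oldest: Mesozoic, Paleozoic, Mesoproterozoic, Neoarchean, Mesoarchean.
Oldest start 3200 minus youngest end 66 gives 3134 Myr overall.
Individual lengths (start − end): Mesozoic 185.902; Paleozoic 286.898; Mesoproterozoic 600; Mesoarchean 400; Neoarchean 300. The largest is Mesoproterozoic at 600 Myr.

Mesozoic → Paleozoic → Mesoproterozoic → Neoarchean → Mesoarchean; total span 3134 Myr; longest is Mesoproterozoic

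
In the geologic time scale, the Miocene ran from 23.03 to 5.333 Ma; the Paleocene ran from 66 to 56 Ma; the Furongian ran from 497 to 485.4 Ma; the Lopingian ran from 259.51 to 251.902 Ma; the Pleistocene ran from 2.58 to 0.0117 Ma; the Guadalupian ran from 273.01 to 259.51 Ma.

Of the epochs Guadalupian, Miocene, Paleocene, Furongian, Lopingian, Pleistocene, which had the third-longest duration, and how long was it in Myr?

Furongian, 11.6 million years

Start − end for each: Guadalupian 273.01 − 259.51 = 13.5; Miocene 23.03 − 5.333 = 17.697; Paleocene 66 − 56 = 10; Furongian 497 − 485.4 = 11.6; Lopingian 259.51 − 251.902 = 7.608; Pleistocene 2.58 − 0.0117 = 2.5683.
Ranking these from longest: Miocene > Guadalupian > Furongian > Paleocene > Lopingian > Pleistocene.
Position 3 in that ranking is Furongian, which lasted 11.6 Myr.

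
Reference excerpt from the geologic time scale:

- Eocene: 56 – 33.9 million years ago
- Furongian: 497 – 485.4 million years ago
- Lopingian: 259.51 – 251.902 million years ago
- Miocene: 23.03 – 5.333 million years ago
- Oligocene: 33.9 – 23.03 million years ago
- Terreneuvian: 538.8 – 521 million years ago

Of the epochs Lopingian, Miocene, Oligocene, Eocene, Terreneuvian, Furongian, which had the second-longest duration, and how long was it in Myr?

Terreneuvian, 17.8 million years

Start − end for each: Lopingian 259.51 − 251.902 = 7.608; Miocene 23.03 − 5.333 = 17.697; Oligocene 33.9 − 23.03 = 10.87; Eocene 56 − 33.9 = 22.1; Terreneuvian 538.8 − 521 = 17.8; Furongian 497 − 485.4 = 11.6.
Ranking these from longest: Eocene > Terreneuvian > Miocene > Furongian > Oligocene > Lopingian.
Position 2 in that ranking is Terreneuvian, which lasted 17.8 Myr.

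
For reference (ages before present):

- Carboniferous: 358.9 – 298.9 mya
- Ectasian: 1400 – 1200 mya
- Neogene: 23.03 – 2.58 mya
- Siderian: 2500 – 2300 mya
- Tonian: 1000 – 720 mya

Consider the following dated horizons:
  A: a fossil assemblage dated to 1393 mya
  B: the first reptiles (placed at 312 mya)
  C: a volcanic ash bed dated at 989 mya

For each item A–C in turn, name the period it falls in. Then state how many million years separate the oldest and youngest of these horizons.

A — Ectasian; B — Carboniferous; C — Tonian; span 1081 million years

Match each age against the start–end ranges in the excerpt: A = 1393 Ma → Ectasian (1400–1200); B = 312 Ma → Carboniferous (358.9–298.9); C = 989 Ma → Tonian (1000–720).
The largest age is 1393 Ma and the smallest is 312 Ma; their difference is 1081 Myr.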